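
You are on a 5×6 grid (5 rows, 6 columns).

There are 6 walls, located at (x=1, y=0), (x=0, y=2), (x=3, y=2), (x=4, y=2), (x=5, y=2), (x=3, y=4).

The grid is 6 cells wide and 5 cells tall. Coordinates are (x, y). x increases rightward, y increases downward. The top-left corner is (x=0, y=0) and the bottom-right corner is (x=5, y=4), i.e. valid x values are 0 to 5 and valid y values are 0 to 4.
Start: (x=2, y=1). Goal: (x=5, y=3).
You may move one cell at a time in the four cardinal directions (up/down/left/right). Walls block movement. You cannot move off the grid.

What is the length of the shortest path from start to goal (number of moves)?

Answer: Shortest path length: 5

Derivation:
BFS from (x=2, y=1) until reaching (x=5, y=3):
  Distance 0: (x=2, y=1)
  Distance 1: (x=2, y=0), (x=1, y=1), (x=3, y=1), (x=2, y=2)
  Distance 2: (x=3, y=0), (x=0, y=1), (x=4, y=1), (x=1, y=2), (x=2, y=3)
  Distance 3: (x=0, y=0), (x=4, y=0), (x=5, y=1), (x=1, y=3), (x=3, y=3), (x=2, y=4)
  Distance 4: (x=5, y=0), (x=0, y=3), (x=4, y=3), (x=1, y=4)
  Distance 5: (x=5, y=3), (x=0, y=4), (x=4, y=4)  <- goal reached here
One shortest path (5 moves): (x=2, y=1) -> (x=2, y=2) -> (x=2, y=3) -> (x=3, y=3) -> (x=4, y=3) -> (x=5, y=3)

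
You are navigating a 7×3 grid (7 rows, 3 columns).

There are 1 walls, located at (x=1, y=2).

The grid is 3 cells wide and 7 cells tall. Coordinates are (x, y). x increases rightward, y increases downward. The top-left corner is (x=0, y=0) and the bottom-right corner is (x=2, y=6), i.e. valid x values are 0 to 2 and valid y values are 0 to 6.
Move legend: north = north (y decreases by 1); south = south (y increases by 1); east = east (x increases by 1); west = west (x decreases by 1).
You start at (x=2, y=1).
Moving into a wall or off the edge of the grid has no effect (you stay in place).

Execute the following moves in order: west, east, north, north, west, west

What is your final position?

Answer: Final position: (x=0, y=0)

Derivation:
Start: (x=2, y=1)
  west (west): (x=2, y=1) -> (x=1, y=1)
  east (east): (x=1, y=1) -> (x=2, y=1)
  north (north): (x=2, y=1) -> (x=2, y=0)
  north (north): blocked, stay at (x=2, y=0)
  west (west): (x=2, y=0) -> (x=1, y=0)
  west (west): (x=1, y=0) -> (x=0, y=0)
Final: (x=0, y=0)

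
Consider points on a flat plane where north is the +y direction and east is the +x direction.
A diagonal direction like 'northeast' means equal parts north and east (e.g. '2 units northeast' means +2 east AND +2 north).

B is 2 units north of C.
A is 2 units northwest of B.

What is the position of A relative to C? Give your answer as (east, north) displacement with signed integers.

Place C at the origin (east=0, north=0).
  B is 2 units north of C: delta (east=+0, north=+2); B at (east=0, north=2).
  A is 2 units northwest of B: delta (east=-2, north=+2); A at (east=-2, north=4).
Therefore A relative to C: (east=-2, north=4).

Answer: A is at (east=-2, north=4) relative to C.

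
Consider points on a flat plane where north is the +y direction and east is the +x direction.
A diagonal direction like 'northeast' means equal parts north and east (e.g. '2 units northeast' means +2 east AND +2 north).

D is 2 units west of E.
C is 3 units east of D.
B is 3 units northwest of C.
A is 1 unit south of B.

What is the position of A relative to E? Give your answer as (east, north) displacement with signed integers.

Answer: A is at (east=-2, north=2) relative to E.

Derivation:
Place E at the origin (east=0, north=0).
  D is 2 units west of E: delta (east=-2, north=+0); D at (east=-2, north=0).
  C is 3 units east of D: delta (east=+3, north=+0); C at (east=1, north=0).
  B is 3 units northwest of C: delta (east=-3, north=+3); B at (east=-2, north=3).
  A is 1 unit south of B: delta (east=+0, north=-1); A at (east=-2, north=2).
Therefore A relative to E: (east=-2, north=2).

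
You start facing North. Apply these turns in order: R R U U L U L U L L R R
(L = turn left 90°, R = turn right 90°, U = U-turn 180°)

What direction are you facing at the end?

Answer: Final heading: North

Derivation:
Start: North
  R (right (90° clockwise)) -> East
  R (right (90° clockwise)) -> South
  U (U-turn (180°)) -> North
  U (U-turn (180°)) -> South
  L (left (90° counter-clockwise)) -> East
  U (U-turn (180°)) -> West
  L (left (90° counter-clockwise)) -> South
  U (U-turn (180°)) -> North
  L (left (90° counter-clockwise)) -> West
  L (left (90° counter-clockwise)) -> South
  R (right (90° clockwise)) -> West
  R (right (90° clockwise)) -> North
Final: North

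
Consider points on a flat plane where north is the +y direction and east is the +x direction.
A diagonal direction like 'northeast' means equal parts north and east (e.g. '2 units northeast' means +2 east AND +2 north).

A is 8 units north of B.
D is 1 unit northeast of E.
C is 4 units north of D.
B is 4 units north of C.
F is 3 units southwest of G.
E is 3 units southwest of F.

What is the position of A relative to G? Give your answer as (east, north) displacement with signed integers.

Answer: A is at (east=-5, north=11) relative to G.

Derivation:
Place G at the origin (east=0, north=0).
  F is 3 units southwest of G: delta (east=-3, north=-3); F at (east=-3, north=-3).
  E is 3 units southwest of F: delta (east=-3, north=-3); E at (east=-6, north=-6).
  D is 1 unit northeast of E: delta (east=+1, north=+1); D at (east=-5, north=-5).
  C is 4 units north of D: delta (east=+0, north=+4); C at (east=-5, north=-1).
  B is 4 units north of C: delta (east=+0, north=+4); B at (east=-5, north=3).
  A is 8 units north of B: delta (east=+0, north=+8); A at (east=-5, north=11).
Therefore A relative to G: (east=-5, north=11).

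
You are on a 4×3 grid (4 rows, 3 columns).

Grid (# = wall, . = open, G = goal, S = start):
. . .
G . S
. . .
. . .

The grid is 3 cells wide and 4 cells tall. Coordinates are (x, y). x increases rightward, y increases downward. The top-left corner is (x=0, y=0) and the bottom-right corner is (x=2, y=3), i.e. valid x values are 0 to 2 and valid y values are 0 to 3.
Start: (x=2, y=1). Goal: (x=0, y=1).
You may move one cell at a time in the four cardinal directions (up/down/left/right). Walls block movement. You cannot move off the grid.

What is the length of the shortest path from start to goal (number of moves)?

Answer: Shortest path length: 2

Derivation:
BFS from (x=2, y=1) until reaching (x=0, y=1):
  Distance 0: (x=2, y=1)
  Distance 1: (x=2, y=0), (x=1, y=1), (x=2, y=2)
  Distance 2: (x=1, y=0), (x=0, y=1), (x=1, y=2), (x=2, y=3)  <- goal reached here
One shortest path (2 moves): (x=2, y=1) -> (x=1, y=1) -> (x=0, y=1)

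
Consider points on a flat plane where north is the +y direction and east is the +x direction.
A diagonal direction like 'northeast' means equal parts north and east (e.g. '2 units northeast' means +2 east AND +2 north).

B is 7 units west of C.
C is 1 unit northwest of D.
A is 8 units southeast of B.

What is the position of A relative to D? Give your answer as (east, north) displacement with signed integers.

Place D at the origin (east=0, north=0).
  C is 1 unit northwest of D: delta (east=-1, north=+1); C at (east=-1, north=1).
  B is 7 units west of C: delta (east=-7, north=+0); B at (east=-8, north=1).
  A is 8 units southeast of B: delta (east=+8, north=-8); A at (east=0, north=-7).
Therefore A relative to D: (east=0, north=-7).

Answer: A is at (east=0, north=-7) relative to D.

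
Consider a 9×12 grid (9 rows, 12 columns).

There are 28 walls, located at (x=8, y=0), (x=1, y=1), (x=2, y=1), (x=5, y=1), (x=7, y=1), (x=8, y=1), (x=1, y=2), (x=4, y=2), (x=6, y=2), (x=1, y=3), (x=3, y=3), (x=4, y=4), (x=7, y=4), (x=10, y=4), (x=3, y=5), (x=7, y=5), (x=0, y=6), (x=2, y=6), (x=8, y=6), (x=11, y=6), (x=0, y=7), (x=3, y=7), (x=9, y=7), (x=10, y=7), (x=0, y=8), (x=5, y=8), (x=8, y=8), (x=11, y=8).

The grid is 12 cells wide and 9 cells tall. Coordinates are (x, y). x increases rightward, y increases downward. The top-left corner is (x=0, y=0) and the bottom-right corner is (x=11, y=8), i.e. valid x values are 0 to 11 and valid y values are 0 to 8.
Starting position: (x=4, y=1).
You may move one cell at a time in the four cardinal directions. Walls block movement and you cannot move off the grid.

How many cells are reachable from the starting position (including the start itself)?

Answer: Reachable cells: 77

Derivation:
BFS flood-fill from (x=4, y=1):
  Distance 0: (x=4, y=1)
  Distance 1: (x=4, y=0), (x=3, y=1)
  Distance 2: (x=3, y=0), (x=5, y=0), (x=3, y=2)
  Distance 3: (x=2, y=0), (x=6, y=0), (x=2, y=2)
  Distance 4: (x=1, y=0), (x=7, y=0), (x=6, y=1), (x=2, y=3)
  Distance 5: (x=0, y=0), (x=2, y=4)
  Distance 6: (x=0, y=1), (x=1, y=4), (x=3, y=4), (x=2, y=5)
  Distance 7: (x=0, y=2), (x=0, y=4), (x=1, y=5)
  Distance 8: (x=0, y=3), (x=0, y=5), (x=1, y=6)
  Distance 9: (x=1, y=7)
  Distance 10: (x=2, y=7), (x=1, y=8)
  Distance 11: (x=2, y=8)
  Distance 12: (x=3, y=8)
  Distance 13: (x=4, y=8)
  Distance 14: (x=4, y=7)
  Distance 15: (x=4, y=6), (x=5, y=7)
  Distance 16: (x=4, y=5), (x=3, y=6), (x=5, y=6), (x=6, y=7)
  Distance 17: (x=5, y=5), (x=6, y=6), (x=7, y=7), (x=6, y=8)
  Distance 18: (x=5, y=4), (x=6, y=5), (x=7, y=6), (x=8, y=7), (x=7, y=8)
  Distance 19: (x=5, y=3), (x=6, y=4)
  Distance 20: (x=5, y=2), (x=4, y=3), (x=6, y=3)
  Distance 21: (x=7, y=3)
  Distance 22: (x=7, y=2), (x=8, y=3)
  Distance 23: (x=8, y=2), (x=9, y=3), (x=8, y=4)
  Distance 24: (x=9, y=2), (x=10, y=3), (x=9, y=4), (x=8, y=5)
  Distance 25: (x=9, y=1), (x=10, y=2), (x=11, y=3), (x=9, y=5)
  Distance 26: (x=9, y=0), (x=10, y=1), (x=11, y=2), (x=11, y=4), (x=10, y=5), (x=9, y=6)
  Distance 27: (x=10, y=0), (x=11, y=1), (x=11, y=5), (x=10, y=6)
  Distance 28: (x=11, y=0)
Total reachable: 77 (grid has 80 open cells total)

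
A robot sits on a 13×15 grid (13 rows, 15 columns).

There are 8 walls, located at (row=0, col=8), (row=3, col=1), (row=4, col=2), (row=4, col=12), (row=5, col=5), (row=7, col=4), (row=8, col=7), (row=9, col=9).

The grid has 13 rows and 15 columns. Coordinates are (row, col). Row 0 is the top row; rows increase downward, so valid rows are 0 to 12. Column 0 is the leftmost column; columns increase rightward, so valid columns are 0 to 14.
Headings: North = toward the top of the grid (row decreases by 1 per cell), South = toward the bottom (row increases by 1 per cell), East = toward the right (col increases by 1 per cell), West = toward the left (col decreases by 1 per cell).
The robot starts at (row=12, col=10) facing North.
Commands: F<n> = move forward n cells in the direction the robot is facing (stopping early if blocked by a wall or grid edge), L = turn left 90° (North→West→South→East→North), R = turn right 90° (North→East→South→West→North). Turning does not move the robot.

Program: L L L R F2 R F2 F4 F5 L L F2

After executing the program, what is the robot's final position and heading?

Answer: Final position: (row=12, col=2), facing East

Derivation:
Start: (row=12, col=10), facing North
  L: turn left, now facing West
  L: turn left, now facing South
  L: turn left, now facing East
  R: turn right, now facing South
  F2: move forward 0/2 (blocked), now at (row=12, col=10)
  R: turn right, now facing West
  F2: move forward 2, now at (row=12, col=8)
  F4: move forward 4, now at (row=12, col=4)
  F5: move forward 4/5 (blocked), now at (row=12, col=0)
  L: turn left, now facing South
  L: turn left, now facing East
  F2: move forward 2, now at (row=12, col=2)
Final: (row=12, col=2), facing East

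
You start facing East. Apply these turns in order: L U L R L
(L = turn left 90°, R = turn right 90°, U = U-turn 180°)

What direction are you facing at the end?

Start: East
  L (left (90° counter-clockwise)) -> North
  U (U-turn (180°)) -> South
  L (left (90° counter-clockwise)) -> East
  R (right (90° clockwise)) -> South
  L (left (90° counter-clockwise)) -> East
Final: East

Answer: Final heading: East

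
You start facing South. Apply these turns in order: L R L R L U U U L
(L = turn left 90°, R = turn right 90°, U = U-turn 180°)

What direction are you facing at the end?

Answer: Final heading: South

Derivation:
Start: South
  L (left (90° counter-clockwise)) -> East
  R (right (90° clockwise)) -> South
  L (left (90° counter-clockwise)) -> East
  R (right (90° clockwise)) -> South
  L (left (90° counter-clockwise)) -> East
  U (U-turn (180°)) -> West
  U (U-turn (180°)) -> East
  U (U-turn (180°)) -> West
  L (left (90° counter-clockwise)) -> South
Final: South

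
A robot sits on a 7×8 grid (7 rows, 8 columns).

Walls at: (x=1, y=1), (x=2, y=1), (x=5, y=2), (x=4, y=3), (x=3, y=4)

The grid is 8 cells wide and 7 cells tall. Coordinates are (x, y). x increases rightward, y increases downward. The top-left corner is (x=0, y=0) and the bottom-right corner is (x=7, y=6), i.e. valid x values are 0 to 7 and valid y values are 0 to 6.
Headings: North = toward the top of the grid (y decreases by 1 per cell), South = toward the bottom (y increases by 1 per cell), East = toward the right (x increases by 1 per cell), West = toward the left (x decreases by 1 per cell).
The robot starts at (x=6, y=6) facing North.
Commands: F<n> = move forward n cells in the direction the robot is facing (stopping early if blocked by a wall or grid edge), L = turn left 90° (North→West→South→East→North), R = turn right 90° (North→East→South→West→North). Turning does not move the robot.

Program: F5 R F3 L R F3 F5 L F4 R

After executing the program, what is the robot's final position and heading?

Answer: Final position: (x=7, y=0), facing East

Derivation:
Start: (x=6, y=6), facing North
  F5: move forward 5, now at (x=6, y=1)
  R: turn right, now facing East
  F3: move forward 1/3 (blocked), now at (x=7, y=1)
  L: turn left, now facing North
  R: turn right, now facing East
  F3: move forward 0/3 (blocked), now at (x=7, y=1)
  F5: move forward 0/5 (blocked), now at (x=7, y=1)
  L: turn left, now facing North
  F4: move forward 1/4 (blocked), now at (x=7, y=0)
  R: turn right, now facing East
Final: (x=7, y=0), facing East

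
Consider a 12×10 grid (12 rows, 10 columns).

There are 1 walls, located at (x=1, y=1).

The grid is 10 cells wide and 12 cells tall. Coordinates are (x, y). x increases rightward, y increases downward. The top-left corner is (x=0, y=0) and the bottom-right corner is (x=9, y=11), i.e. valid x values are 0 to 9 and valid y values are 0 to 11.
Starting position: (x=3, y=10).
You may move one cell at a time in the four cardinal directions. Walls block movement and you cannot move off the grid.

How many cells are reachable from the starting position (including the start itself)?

BFS flood-fill from (x=3, y=10):
  Distance 0: (x=3, y=10)
  Distance 1: (x=3, y=9), (x=2, y=10), (x=4, y=10), (x=3, y=11)
  Distance 2: (x=3, y=8), (x=2, y=9), (x=4, y=9), (x=1, y=10), (x=5, y=10), (x=2, y=11), (x=4, y=11)
  Distance 3: (x=3, y=7), (x=2, y=8), (x=4, y=8), (x=1, y=9), (x=5, y=9), (x=0, y=10), (x=6, y=10), (x=1, y=11), (x=5, y=11)
  Distance 4: (x=3, y=6), (x=2, y=7), (x=4, y=7), (x=1, y=8), (x=5, y=8), (x=0, y=9), (x=6, y=9), (x=7, y=10), (x=0, y=11), (x=6, y=11)
  Distance 5: (x=3, y=5), (x=2, y=6), (x=4, y=6), (x=1, y=7), (x=5, y=7), (x=0, y=8), (x=6, y=8), (x=7, y=9), (x=8, y=10), (x=7, y=11)
  Distance 6: (x=3, y=4), (x=2, y=5), (x=4, y=5), (x=1, y=6), (x=5, y=6), (x=0, y=7), (x=6, y=7), (x=7, y=8), (x=8, y=9), (x=9, y=10), (x=8, y=11)
  Distance 7: (x=3, y=3), (x=2, y=4), (x=4, y=4), (x=1, y=5), (x=5, y=5), (x=0, y=6), (x=6, y=6), (x=7, y=7), (x=8, y=8), (x=9, y=9), (x=9, y=11)
  Distance 8: (x=3, y=2), (x=2, y=3), (x=4, y=3), (x=1, y=4), (x=5, y=4), (x=0, y=5), (x=6, y=5), (x=7, y=6), (x=8, y=7), (x=9, y=8)
  Distance 9: (x=3, y=1), (x=2, y=2), (x=4, y=2), (x=1, y=3), (x=5, y=3), (x=0, y=4), (x=6, y=4), (x=7, y=5), (x=8, y=6), (x=9, y=7)
  Distance 10: (x=3, y=0), (x=2, y=1), (x=4, y=1), (x=1, y=2), (x=5, y=2), (x=0, y=3), (x=6, y=3), (x=7, y=4), (x=8, y=5), (x=9, y=6)
  Distance 11: (x=2, y=0), (x=4, y=0), (x=5, y=1), (x=0, y=2), (x=6, y=2), (x=7, y=3), (x=8, y=4), (x=9, y=5)
  Distance 12: (x=1, y=0), (x=5, y=0), (x=0, y=1), (x=6, y=1), (x=7, y=2), (x=8, y=3), (x=9, y=4)
  Distance 13: (x=0, y=0), (x=6, y=0), (x=7, y=1), (x=8, y=2), (x=9, y=3)
  Distance 14: (x=7, y=0), (x=8, y=1), (x=9, y=2)
  Distance 15: (x=8, y=0), (x=9, y=1)
  Distance 16: (x=9, y=0)
Total reachable: 119 (grid has 119 open cells total)

Answer: Reachable cells: 119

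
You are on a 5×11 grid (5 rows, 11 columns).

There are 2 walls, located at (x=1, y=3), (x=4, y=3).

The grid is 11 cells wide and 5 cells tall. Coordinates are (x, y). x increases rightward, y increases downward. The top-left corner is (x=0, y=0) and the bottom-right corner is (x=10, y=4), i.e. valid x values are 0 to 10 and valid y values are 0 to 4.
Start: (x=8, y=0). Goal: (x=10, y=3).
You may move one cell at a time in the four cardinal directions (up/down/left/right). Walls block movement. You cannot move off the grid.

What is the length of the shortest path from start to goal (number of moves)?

BFS from (x=8, y=0) until reaching (x=10, y=3):
  Distance 0: (x=8, y=0)
  Distance 1: (x=7, y=0), (x=9, y=0), (x=8, y=1)
  Distance 2: (x=6, y=0), (x=10, y=0), (x=7, y=1), (x=9, y=1), (x=8, y=2)
  Distance 3: (x=5, y=0), (x=6, y=1), (x=10, y=1), (x=7, y=2), (x=9, y=2), (x=8, y=3)
  Distance 4: (x=4, y=0), (x=5, y=1), (x=6, y=2), (x=10, y=2), (x=7, y=3), (x=9, y=3), (x=8, y=4)
  Distance 5: (x=3, y=0), (x=4, y=1), (x=5, y=2), (x=6, y=3), (x=10, y=3), (x=7, y=4), (x=9, y=4)  <- goal reached here
One shortest path (5 moves): (x=8, y=0) -> (x=9, y=0) -> (x=10, y=0) -> (x=10, y=1) -> (x=10, y=2) -> (x=10, y=3)

Answer: Shortest path length: 5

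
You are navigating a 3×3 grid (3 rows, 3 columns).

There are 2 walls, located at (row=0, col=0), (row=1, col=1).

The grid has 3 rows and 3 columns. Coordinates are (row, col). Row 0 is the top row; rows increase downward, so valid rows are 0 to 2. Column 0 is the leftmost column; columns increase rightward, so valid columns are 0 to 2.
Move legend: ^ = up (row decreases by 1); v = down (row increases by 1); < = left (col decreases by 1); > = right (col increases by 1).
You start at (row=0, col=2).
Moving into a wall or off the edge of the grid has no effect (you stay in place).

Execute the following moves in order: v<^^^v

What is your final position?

Answer: Final position: (row=1, col=2)

Derivation:
Start: (row=0, col=2)
  v (down): (row=0, col=2) -> (row=1, col=2)
  < (left): blocked, stay at (row=1, col=2)
  ^ (up): (row=1, col=2) -> (row=0, col=2)
  ^ (up): blocked, stay at (row=0, col=2)
  ^ (up): blocked, stay at (row=0, col=2)
  v (down): (row=0, col=2) -> (row=1, col=2)
Final: (row=1, col=2)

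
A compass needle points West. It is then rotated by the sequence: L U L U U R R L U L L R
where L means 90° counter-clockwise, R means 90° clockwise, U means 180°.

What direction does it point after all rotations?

Answer: Final heading: East

Derivation:
Start: West
  L (left (90° counter-clockwise)) -> South
  U (U-turn (180°)) -> North
  L (left (90° counter-clockwise)) -> West
  U (U-turn (180°)) -> East
  U (U-turn (180°)) -> West
  R (right (90° clockwise)) -> North
  R (right (90° clockwise)) -> East
  L (left (90° counter-clockwise)) -> North
  U (U-turn (180°)) -> South
  L (left (90° counter-clockwise)) -> East
  L (left (90° counter-clockwise)) -> North
  R (right (90° clockwise)) -> East
Final: East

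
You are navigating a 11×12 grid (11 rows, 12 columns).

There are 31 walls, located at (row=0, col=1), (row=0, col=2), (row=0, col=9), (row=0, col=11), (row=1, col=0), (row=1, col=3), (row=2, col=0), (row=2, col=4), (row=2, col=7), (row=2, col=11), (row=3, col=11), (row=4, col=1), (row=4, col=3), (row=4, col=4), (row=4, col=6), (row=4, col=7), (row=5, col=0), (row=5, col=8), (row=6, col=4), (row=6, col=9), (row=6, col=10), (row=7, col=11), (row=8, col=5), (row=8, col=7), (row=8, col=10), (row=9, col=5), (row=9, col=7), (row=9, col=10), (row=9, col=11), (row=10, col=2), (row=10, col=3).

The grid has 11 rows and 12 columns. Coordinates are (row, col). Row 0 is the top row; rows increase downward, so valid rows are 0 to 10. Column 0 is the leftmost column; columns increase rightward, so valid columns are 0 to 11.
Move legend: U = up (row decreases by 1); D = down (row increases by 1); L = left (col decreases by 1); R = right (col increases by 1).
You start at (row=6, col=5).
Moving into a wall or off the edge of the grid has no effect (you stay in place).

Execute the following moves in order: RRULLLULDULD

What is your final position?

Start: (row=6, col=5)
  R (right): (row=6, col=5) -> (row=6, col=6)
  R (right): (row=6, col=6) -> (row=6, col=7)
  U (up): (row=6, col=7) -> (row=5, col=7)
  L (left): (row=5, col=7) -> (row=5, col=6)
  L (left): (row=5, col=6) -> (row=5, col=5)
  L (left): (row=5, col=5) -> (row=5, col=4)
  U (up): blocked, stay at (row=5, col=4)
  L (left): (row=5, col=4) -> (row=5, col=3)
  D (down): (row=5, col=3) -> (row=6, col=3)
  U (up): (row=6, col=3) -> (row=5, col=3)
  L (left): (row=5, col=3) -> (row=5, col=2)
  D (down): (row=5, col=2) -> (row=6, col=2)
Final: (row=6, col=2)

Answer: Final position: (row=6, col=2)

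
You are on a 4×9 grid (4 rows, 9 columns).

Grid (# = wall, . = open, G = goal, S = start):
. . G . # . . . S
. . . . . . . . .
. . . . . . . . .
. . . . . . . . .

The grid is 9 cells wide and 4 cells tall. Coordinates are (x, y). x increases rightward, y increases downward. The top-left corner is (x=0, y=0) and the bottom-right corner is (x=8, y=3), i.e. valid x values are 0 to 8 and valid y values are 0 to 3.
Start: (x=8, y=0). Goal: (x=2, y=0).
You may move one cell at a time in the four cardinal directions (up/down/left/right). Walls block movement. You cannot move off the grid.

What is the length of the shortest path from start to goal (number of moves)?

BFS from (x=8, y=0) until reaching (x=2, y=0):
  Distance 0: (x=8, y=0)
  Distance 1: (x=7, y=0), (x=8, y=1)
  Distance 2: (x=6, y=0), (x=7, y=1), (x=8, y=2)
  Distance 3: (x=5, y=0), (x=6, y=1), (x=7, y=2), (x=8, y=3)
  Distance 4: (x=5, y=1), (x=6, y=2), (x=7, y=3)
  Distance 5: (x=4, y=1), (x=5, y=2), (x=6, y=3)
  Distance 6: (x=3, y=1), (x=4, y=2), (x=5, y=3)
  Distance 7: (x=3, y=0), (x=2, y=1), (x=3, y=2), (x=4, y=3)
  Distance 8: (x=2, y=0), (x=1, y=1), (x=2, y=2), (x=3, y=3)  <- goal reached here
One shortest path (8 moves): (x=8, y=0) -> (x=7, y=0) -> (x=6, y=0) -> (x=5, y=0) -> (x=5, y=1) -> (x=4, y=1) -> (x=3, y=1) -> (x=2, y=1) -> (x=2, y=0)

Answer: Shortest path length: 8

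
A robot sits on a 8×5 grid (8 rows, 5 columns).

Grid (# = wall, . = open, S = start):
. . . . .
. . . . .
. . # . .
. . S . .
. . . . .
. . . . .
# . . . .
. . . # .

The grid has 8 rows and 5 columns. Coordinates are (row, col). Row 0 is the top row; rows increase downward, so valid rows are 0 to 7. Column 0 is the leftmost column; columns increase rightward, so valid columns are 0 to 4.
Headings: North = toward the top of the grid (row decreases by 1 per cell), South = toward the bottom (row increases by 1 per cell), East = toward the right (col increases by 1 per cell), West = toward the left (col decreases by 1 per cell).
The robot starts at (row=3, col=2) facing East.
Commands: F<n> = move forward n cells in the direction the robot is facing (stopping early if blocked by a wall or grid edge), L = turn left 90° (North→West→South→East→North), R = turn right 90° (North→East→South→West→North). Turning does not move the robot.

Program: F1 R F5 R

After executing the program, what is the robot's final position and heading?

Start: (row=3, col=2), facing East
  F1: move forward 1, now at (row=3, col=3)
  R: turn right, now facing South
  F5: move forward 3/5 (blocked), now at (row=6, col=3)
  R: turn right, now facing West
Final: (row=6, col=3), facing West

Answer: Final position: (row=6, col=3), facing West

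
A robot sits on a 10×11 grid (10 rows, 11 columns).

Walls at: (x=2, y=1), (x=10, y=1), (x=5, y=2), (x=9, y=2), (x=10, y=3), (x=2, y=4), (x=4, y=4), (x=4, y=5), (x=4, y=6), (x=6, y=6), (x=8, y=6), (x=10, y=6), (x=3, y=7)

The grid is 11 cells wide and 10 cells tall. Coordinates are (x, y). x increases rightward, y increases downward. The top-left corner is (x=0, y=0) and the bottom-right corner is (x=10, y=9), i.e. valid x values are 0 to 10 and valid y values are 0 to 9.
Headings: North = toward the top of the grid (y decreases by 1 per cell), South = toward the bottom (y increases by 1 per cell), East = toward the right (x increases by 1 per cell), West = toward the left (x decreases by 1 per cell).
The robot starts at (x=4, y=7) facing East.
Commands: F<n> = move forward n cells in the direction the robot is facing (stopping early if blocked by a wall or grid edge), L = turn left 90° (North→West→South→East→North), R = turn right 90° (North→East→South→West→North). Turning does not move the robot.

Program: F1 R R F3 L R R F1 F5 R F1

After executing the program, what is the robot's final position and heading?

Start: (x=4, y=7), facing East
  F1: move forward 1, now at (x=5, y=7)
  R: turn right, now facing South
  R: turn right, now facing West
  F3: move forward 1/3 (blocked), now at (x=4, y=7)
  L: turn left, now facing South
  R: turn right, now facing West
  R: turn right, now facing North
  F1: move forward 0/1 (blocked), now at (x=4, y=7)
  F5: move forward 0/5 (blocked), now at (x=4, y=7)
  R: turn right, now facing East
  F1: move forward 1, now at (x=5, y=7)
Final: (x=5, y=7), facing East

Answer: Final position: (x=5, y=7), facing East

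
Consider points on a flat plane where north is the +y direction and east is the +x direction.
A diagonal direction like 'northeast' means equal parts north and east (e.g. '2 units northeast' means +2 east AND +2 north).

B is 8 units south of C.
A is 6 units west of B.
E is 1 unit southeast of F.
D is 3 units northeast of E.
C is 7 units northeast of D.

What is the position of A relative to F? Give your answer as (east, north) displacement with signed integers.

Answer: A is at (east=5, north=1) relative to F.

Derivation:
Place F at the origin (east=0, north=0).
  E is 1 unit southeast of F: delta (east=+1, north=-1); E at (east=1, north=-1).
  D is 3 units northeast of E: delta (east=+3, north=+3); D at (east=4, north=2).
  C is 7 units northeast of D: delta (east=+7, north=+7); C at (east=11, north=9).
  B is 8 units south of C: delta (east=+0, north=-8); B at (east=11, north=1).
  A is 6 units west of B: delta (east=-6, north=+0); A at (east=5, north=1).
Therefore A relative to F: (east=5, north=1).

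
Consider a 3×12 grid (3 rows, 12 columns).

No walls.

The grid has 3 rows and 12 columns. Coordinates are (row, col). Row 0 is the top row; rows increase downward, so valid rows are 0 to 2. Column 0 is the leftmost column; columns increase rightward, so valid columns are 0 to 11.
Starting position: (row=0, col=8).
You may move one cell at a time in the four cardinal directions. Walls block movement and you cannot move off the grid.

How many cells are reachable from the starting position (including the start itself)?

Answer: Reachable cells: 36

Derivation:
BFS flood-fill from (row=0, col=8):
  Distance 0: (row=0, col=8)
  Distance 1: (row=0, col=7), (row=0, col=9), (row=1, col=8)
  Distance 2: (row=0, col=6), (row=0, col=10), (row=1, col=7), (row=1, col=9), (row=2, col=8)
  Distance 3: (row=0, col=5), (row=0, col=11), (row=1, col=6), (row=1, col=10), (row=2, col=7), (row=2, col=9)
  Distance 4: (row=0, col=4), (row=1, col=5), (row=1, col=11), (row=2, col=6), (row=2, col=10)
  Distance 5: (row=0, col=3), (row=1, col=4), (row=2, col=5), (row=2, col=11)
  Distance 6: (row=0, col=2), (row=1, col=3), (row=2, col=4)
  Distance 7: (row=0, col=1), (row=1, col=2), (row=2, col=3)
  Distance 8: (row=0, col=0), (row=1, col=1), (row=2, col=2)
  Distance 9: (row=1, col=0), (row=2, col=1)
  Distance 10: (row=2, col=0)
Total reachable: 36 (grid has 36 open cells total)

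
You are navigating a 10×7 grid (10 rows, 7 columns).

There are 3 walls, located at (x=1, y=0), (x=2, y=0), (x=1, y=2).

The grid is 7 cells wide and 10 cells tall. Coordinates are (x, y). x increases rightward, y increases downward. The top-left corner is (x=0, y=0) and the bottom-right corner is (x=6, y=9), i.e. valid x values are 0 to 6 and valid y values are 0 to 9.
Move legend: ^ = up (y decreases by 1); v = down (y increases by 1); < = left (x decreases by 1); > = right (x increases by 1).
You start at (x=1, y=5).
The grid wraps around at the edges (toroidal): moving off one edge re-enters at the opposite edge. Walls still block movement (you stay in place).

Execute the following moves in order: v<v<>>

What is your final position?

Answer: Final position: (x=1, y=7)

Derivation:
Start: (x=1, y=5)
  v (down): (x=1, y=5) -> (x=1, y=6)
  < (left): (x=1, y=6) -> (x=0, y=6)
  v (down): (x=0, y=6) -> (x=0, y=7)
  < (left): (x=0, y=7) -> (x=6, y=7)
  > (right): (x=6, y=7) -> (x=0, y=7)
  > (right): (x=0, y=7) -> (x=1, y=7)
Final: (x=1, y=7)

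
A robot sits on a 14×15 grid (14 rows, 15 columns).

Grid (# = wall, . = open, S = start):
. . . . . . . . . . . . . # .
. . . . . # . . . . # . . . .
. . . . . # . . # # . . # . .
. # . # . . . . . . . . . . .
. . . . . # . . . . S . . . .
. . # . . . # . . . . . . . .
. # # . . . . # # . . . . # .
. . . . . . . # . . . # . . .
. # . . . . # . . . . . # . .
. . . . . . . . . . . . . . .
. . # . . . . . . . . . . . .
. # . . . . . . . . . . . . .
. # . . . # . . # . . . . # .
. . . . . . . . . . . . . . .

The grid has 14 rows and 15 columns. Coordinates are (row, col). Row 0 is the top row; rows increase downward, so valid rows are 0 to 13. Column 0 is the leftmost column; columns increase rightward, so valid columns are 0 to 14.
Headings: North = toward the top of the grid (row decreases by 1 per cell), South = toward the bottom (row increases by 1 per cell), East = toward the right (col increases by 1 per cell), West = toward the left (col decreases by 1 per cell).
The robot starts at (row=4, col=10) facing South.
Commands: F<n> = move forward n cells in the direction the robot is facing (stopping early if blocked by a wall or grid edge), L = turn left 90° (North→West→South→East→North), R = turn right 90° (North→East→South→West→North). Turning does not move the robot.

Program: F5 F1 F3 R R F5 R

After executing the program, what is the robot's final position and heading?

Start: (row=4, col=10), facing South
  F5: move forward 5, now at (row=9, col=10)
  F1: move forward 1, now at (row=10, col=10)
  F3: move forward 3, now at (row=13, col=10)
  R: turn right, now facing West
  R: turn right, now facing North
  F5: move forward 5, now at (row=8, col=10)
  R: turn right, now facing East
Final: (row=8, col=10), facing East

Answer: Final position: (row=8, col=10), facing East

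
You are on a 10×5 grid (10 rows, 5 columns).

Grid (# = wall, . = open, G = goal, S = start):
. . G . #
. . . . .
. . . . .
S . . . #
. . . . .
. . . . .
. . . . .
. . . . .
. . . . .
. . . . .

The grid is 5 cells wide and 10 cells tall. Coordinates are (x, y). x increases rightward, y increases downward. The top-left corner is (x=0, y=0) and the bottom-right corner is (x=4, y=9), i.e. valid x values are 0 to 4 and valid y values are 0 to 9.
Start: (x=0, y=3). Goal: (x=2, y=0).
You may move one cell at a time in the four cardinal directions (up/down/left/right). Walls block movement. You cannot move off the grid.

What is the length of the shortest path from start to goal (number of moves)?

Answer: Shortest path length: 5

Derivation:
BFS from (x=0, y=3) until reaching (x=2, y=0):
  Distance 0: (x=0, y=3)
  Distance 1: (x=0, y=2), (x=1, y=3), (x=0, y=4)
  Distance 2: (x=0, y=1), (x=1, y=2), (x=2, y=3), (x=1, y=4), (x=0, y=5)
  Distance 3: (x=0, y=0), (x=1, y=1), (x=2, y=2), (x=3, y=3), (x=2, y=4), (x=1, y=5), (x=0, y=6)
  Distance 4: (x=1, y=0), (x=2, y=1), (x=3, y=2), (x=3, y=4), (x=2, y=5), (x=1, y=6), (x=0, y=7)
  Distance 5: (x=2, y=0), (x=3, y=1), (x=4, y=2), (x=4, y=4), (x=3, y=5), (x=2, y=6), (x=1, y=7), (x=0, y=8)  <- goal reached here
One shortest path (5 moves): (x=0, y=3) -> (x=1, y=3) -> (x=2, y=3) -> (x=2, y=2) -> (x=2, y=1) -> (x=2, y=0)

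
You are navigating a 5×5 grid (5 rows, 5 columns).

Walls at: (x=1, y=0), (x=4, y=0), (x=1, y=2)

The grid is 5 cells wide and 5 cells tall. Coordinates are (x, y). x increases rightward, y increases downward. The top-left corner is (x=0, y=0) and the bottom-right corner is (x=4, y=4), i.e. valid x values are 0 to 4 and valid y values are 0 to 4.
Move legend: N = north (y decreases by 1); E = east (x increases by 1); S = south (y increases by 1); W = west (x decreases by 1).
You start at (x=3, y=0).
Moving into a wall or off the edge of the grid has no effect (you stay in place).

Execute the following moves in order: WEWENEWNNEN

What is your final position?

Start: (x=3, y=0)
  W (west): (x=3, y=0) -> (x=2, y=0)
  E (east): (x=2, y=0) -> (x=3, y=0)
  W (west): (x=3, y=0) -> (x=2, y=0)
  E (east): (x=2, y=0) -> (x=3, y=0)
  N (north): blocked, stay at (x=3, y=0)
  E (east): blocked, stay at (x=3, y=0)
  W (west): (x=3, y=0) -> (x=2, y=0)
  N (north): blocked, stay at (x=2, y=0)
  N (north): blocked, stay at (x=2, y=0)
  E (east): (x=2, y=0) -> (x=3, y=0)
  N (north): blocked, stay at (x=3, y=0)
Final: (x=3, y=0)

Answer: Final position: (x=3, y=0)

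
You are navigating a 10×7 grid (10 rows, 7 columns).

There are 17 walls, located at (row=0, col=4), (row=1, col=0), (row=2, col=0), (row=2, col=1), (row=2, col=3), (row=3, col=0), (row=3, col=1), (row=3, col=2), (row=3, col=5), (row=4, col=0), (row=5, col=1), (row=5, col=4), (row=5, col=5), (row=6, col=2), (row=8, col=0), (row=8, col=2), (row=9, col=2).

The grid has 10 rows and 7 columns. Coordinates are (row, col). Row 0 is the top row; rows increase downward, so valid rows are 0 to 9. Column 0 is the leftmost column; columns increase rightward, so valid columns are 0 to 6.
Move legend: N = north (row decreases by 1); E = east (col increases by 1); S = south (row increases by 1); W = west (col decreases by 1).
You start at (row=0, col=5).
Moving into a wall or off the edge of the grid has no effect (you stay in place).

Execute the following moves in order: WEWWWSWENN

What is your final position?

Answer: Final position: (row=0, col=5)

Derivation:
Start: (row=0, col=5)
  W (west): blocked, stay at (row=0, col=5)
  E (east): (row=0, col=5) -> (row=0, col=6)
  W (west): (row=0, col=6) -> (row=0, col=5)
  W (west): blocked, stay at (row=0, col=5)
  W (west): blocked, stay at (row=0, col=5)
  S (south): (row=0, col=5) -> (row=1, col=5)
  W (west): (row=1, col=5) -> (row=1, col=4)
  E (east): (row=1, col=4) -> (row=1, col=5)
  N (north): (row=1, col=5) -> (row=0, col=5)
  N (north): blocked, stay at (row=0, col=5)
Final: (row=0, col=5)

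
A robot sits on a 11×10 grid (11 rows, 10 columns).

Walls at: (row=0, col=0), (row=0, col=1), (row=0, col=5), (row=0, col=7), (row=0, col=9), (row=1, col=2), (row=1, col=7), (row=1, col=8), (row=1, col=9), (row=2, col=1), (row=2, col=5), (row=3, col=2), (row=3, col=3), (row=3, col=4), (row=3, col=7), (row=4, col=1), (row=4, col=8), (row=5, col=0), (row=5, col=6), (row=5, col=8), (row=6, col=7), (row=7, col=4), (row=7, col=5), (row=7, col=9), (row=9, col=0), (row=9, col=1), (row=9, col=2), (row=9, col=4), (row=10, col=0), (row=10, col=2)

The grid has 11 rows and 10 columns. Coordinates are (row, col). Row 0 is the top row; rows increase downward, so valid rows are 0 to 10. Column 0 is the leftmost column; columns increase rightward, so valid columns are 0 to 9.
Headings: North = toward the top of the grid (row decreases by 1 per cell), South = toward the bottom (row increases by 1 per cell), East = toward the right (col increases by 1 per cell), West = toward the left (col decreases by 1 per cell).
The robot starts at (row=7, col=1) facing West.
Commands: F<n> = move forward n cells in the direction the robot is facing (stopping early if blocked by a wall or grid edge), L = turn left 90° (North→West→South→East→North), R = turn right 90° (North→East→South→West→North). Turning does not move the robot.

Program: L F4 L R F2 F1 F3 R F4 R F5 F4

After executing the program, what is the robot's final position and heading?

Answer: Final position: (row=6, col=0), facing North

Derivation:
Start: (row=7, col=1), facing West
  L: turn left, now facing South
  F4: move forward 1/4 (blocked), now at (row=8, col=1)
  L: turn left, now facing East
  R: turn right, now facing South
  F2: move forward 0/2 (blocked), now at (row=8, col=1)
  F1: move forward 0/1 (blocked), now at (row=8, col=1)
  F3: move forward 0/3 (blocked), now at (row=8, col=1)
  R: turn right, now facing West
  F4: move forward 1/4 (blocked), now at (row=8, col=0)
  R: turn right, now facing North
  F5: move forward 2/5 (blocked), now at (row=6, col=0)
  F4: move forward 0/4 (blocked), now at (row=6, col=0)
Final: (row=6, col=0), facing North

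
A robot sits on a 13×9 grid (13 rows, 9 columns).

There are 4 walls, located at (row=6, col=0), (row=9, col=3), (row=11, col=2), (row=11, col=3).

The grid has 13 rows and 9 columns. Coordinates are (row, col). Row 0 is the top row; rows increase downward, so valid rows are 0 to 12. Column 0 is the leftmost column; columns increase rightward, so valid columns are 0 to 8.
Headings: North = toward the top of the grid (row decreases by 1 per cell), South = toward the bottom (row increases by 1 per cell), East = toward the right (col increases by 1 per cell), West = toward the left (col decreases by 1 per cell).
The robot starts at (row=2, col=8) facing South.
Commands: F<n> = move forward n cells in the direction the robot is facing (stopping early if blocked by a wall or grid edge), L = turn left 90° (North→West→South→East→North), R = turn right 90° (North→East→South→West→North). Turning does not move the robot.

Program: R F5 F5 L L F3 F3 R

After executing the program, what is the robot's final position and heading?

Start: (row=2, col=8), facing South
  R: turn right, now facing West
  F5: move forward 5, now at (row=2, col=3)
  F5: move forward 3/5 (blocked), now at (row=2, col=0)
  L: turn left, now facing South
  L: turn left, now facing East
  F3: move forward 3, now at (row=2, col=3)
  F3: move forward 3, now at (row=2, col=6)
  R: turn right, now facing South
Final: (row=2, col=6), facing South

Answer: Final position: (row=2, col=6), facing South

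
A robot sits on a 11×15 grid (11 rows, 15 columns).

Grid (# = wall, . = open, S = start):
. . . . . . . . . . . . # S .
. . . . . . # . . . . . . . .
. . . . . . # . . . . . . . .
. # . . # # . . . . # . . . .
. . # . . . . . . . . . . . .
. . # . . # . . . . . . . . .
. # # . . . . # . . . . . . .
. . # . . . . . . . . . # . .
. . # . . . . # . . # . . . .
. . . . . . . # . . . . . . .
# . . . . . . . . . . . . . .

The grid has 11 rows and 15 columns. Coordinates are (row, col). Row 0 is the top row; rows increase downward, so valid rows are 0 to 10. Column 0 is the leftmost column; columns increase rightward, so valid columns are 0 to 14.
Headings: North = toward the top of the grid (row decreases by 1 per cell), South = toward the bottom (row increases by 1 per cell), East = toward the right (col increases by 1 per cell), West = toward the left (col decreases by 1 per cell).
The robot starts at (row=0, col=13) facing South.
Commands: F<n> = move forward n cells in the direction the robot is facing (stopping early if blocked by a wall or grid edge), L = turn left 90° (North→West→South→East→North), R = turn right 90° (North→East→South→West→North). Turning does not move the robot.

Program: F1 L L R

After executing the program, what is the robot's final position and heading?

Start: (row=0, col=13), facing South
  F1: move forward 1, now at (row=1, col=13)
  L: turn left, now facing East
  L: turn left, now facing North
  R: turn right, now facing East
Final: (row=1, col=13), facing East

Answer: Final position: (row=1, col=13), facing East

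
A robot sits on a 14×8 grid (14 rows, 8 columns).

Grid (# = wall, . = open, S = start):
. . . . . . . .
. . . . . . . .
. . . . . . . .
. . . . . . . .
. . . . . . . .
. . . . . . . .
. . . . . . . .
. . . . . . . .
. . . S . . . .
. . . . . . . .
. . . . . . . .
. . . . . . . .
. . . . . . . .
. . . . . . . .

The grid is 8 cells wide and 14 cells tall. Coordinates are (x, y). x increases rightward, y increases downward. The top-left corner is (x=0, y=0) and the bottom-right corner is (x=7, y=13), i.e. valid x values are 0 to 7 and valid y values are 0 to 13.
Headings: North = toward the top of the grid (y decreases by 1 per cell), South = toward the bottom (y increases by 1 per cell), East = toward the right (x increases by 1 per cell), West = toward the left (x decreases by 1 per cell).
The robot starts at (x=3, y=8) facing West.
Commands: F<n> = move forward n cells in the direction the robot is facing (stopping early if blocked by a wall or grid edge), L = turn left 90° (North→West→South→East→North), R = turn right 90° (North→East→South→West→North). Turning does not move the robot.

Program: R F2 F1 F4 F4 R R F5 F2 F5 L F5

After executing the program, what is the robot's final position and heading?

Answer: Final position: (x=7, y=12), facing East

Derivation:
Start: (x=3, y=8), facing West
  R: turn right, now facing North
  F2: move forward 2, now at (x=3, y=6)
  F1: move forward 1, now at (x=3, y=5)
  F4: move forward 4, now at (x=3, y=1)
  F4: move forward 1/4 (blocked), now at (x=3, y=0)
  R: turn right, now facing East
  R: turn right, now facing South
  F5: move forward 5, now at (x=3, y=5)
  F2: move forward 2, now at (x=3, y=7)
  F5: move forward 5, now at (x=3, y=12)
  L: turn left, now facing East
  F5: move forward 4/5 (blocked), now at (x=7, y=12)
Final: (x=7, y=12), facing East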